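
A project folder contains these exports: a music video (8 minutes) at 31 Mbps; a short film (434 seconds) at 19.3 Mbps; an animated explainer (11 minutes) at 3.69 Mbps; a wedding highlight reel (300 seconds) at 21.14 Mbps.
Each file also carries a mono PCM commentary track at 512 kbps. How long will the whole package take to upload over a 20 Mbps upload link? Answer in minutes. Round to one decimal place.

27.5 minutes

Audio: 512 kbps = 0.512 Mbps.
music video: 31.512 Mbps × 480 s = 15125.8 Mb
short film: 19.812 Mbps × 434 s = 8598.4 Mb
animated explainer: 4.202 Mbps × 660 s = 2773.3 Mb
wedding highlight reel: 21.652 Mbps × 300 s = 6495.6 Mb
Total: 32993.1 Mb = 4124.1 MB.
At 20 Mbps: 32993.1 / 20 = 1650 s ≈ 27.5 minutes.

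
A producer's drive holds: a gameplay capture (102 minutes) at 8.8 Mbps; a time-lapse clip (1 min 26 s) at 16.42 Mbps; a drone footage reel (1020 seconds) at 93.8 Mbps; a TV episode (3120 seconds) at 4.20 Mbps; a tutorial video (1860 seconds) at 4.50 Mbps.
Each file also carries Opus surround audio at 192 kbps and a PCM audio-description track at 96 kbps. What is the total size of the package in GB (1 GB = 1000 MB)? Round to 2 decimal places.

21.99 GB

Audio total: 192 + 96 = 288 kbps = 0.288 Mbps.
gameplay capture: 9.088 Mbps × 6120 s = 55618.6 Mb
time-lapse clip: 16.708 Mbps × 86 s = 1436.9 Mb
drone footage reel: 94.088 Mbps × 1020 s = 95969.8 Mb
TV episode: 4.488 Mbps × 3120 s = 14002.6 Mb
tutorial video: 4.788 Mbps × 1860 s = 8905.7 Mb
Total: 175933.4 Mb = 21991.7 MB.
= 21.99 GB.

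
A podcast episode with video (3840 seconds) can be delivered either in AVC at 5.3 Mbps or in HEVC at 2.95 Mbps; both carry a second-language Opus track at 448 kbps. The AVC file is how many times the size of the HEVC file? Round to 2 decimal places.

Audio: 448 kbps = 0.448 Mbps.
AVC: 5.748 Mbps × 3840 s = 22072.3 Mb = 2.570 GiB.
HEVC: 3.398 Mbps × 3840 s = 13048.3 Mb = 1.519 GiB.
Ratio: 2.570 / 1.519 = 1.692.

1.69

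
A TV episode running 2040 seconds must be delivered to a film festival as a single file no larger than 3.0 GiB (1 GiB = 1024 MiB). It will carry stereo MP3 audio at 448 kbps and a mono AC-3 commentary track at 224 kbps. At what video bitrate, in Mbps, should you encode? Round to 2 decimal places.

11.96 Mbps

Budget: 3.0 GiB = 25769.8 Mb.
Total bitrate budget: 25769.8 Mb / 2040 s = 12.632 Mbps.
Audio total: 448 + 224 = 672 kbps = 0.672 Mbps.
Video: 12.632 − 0.672 = 11.960 Mbps.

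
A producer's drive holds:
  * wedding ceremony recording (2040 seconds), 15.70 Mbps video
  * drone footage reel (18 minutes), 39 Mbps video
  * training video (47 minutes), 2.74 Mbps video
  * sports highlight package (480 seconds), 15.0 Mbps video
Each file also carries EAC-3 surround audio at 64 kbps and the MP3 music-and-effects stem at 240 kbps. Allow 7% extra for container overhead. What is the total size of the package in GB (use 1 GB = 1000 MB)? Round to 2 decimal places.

Audio total: 64 + 240 = 304 kbps = 0.304 Mbps.
wedding ceremony recording: 16.004 Mbps × 2040 s × 1.07 = 34933.5 Mb
drone footage reel: 39.304 Mbps × 1080 s × 1.07 = 45419.7 Mb
training video: 3.044 Mbps × 2820 s × 1.07 = 9185.0 Mb
sports highlight package: 15.304 Mbps × 480 s × 1.07 = 7860.1 Mb
Total: 97398.3 Mb = 12174.8 MB.
= 12.17 GB.

12.17 GB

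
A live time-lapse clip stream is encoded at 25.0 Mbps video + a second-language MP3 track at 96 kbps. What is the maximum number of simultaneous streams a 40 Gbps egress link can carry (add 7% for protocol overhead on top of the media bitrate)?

1489

Audio: 96 kbps = 0.096 Mbps.
Per-viewer media rate: 25.096 Mbps.
On the wire with 7% overhead: 26.853 Mbps.
40 Gbps = 40,000 Mbps; 40,000 / 26.853 = 1489.61 → 1489 viewers.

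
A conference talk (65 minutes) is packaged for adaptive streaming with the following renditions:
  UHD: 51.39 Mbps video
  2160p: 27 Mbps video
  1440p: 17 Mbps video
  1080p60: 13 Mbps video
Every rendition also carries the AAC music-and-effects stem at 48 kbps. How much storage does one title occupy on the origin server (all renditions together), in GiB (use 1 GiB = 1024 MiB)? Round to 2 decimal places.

65 min = 3900 s
Audio: 48 kbps = 0.048 Mbps.
Sum of rendition bitrates: (51.39+0.048) + (27+0.048) + (17+0.048) + (13+0.048) = 108.582 Mbps.
× 3900 s = 423,470 Mb = 52,934 MB = 49.30 GiB.

49.30 GiB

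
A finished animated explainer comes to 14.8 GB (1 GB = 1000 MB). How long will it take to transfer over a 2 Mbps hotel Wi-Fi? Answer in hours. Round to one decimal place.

File: 14.8 GB = 118400.0 Mb.
At 2 Mbps: 118400.0 / 2 = 59200.0 s ≈ 16.4 hours.

16.4 hours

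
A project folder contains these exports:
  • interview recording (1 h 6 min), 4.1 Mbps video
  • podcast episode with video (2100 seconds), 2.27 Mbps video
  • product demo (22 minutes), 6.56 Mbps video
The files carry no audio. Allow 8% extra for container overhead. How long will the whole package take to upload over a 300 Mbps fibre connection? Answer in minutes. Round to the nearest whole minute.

interview recording: 4.100 Mbps × 3960 s × 1.08 = 17534.9 Mb
podcast episode with video: 2.270 Mbps × 2100 s × 1.08 = 5148.4 Mb
product demo: 6.560 Mbps × 1320 s × 1.08 = 9351.9 Mb
Total: 32035.2 Mb = 4004.4 MB.
At 300 Mbps: 32035.2 / 300 = 107 s ≈ 1.78 minutes.

2 minutes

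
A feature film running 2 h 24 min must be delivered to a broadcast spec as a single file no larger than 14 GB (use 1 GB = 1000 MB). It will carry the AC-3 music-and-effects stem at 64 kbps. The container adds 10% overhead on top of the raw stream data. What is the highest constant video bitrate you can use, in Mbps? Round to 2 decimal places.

Budget: 14 GB = 112000.0 Mb.
Stream payload after overhead: 112000.0 / 1.10 = 101818.2 Mb.
2 h 24 min = 144 min = 8640 s
Total bitrate budget: 101818.2 Mb / 8640 s = 11.785 Mbps.
Audio: 64 kbps = 0.064 Mbps.
Video: 11.785 − 0.064 = 11.721 Mbps.

11.72 Mbps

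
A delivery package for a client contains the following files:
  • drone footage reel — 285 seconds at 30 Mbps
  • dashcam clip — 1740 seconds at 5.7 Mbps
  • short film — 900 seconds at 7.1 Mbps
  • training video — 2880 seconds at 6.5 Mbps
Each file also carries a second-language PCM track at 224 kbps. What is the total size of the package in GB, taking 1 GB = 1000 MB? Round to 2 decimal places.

5.61 GB

Audio: 224 kbps = 0.224 Mbps.
drone footage reel: 30.224 Mbps × 285 s = 8613.8 Mb
dashcam clip: 5.924 Mbps × 1740 s = 10307.8 Mb
short film: 7.324 Mbps × 900 s = 6591.6 Mb
training video: 6.724 Mbps × 2880 s = 19365.1 Mb
Total: 44878.3 Mb = 5609.8 MB.
= 5.610 GB.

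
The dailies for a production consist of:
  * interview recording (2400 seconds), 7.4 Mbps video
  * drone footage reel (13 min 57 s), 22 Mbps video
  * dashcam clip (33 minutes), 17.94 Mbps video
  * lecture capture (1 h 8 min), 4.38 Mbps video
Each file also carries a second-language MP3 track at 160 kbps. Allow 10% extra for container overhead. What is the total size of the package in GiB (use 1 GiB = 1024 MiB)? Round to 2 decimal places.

11.66 GiB

Audio: 160 kbps = 0.160 Mbps.
interview recording: 7.560 Mbps × 2400 s × 1.10 = 19958.4 Mb
drone footage reel: 22.160 Mbps × 837 s × 1.10 = 20402.7 Mb
dashcam clip: 18.100 Mbps × 1980 s × 1.10 = 39421.8 Mb
lecture capture: 4.540 Mbps × 4080 s × 1.10 = 20375.5 Mb
Total: 100158.4 Mb = 12519.8 MB.
= 11.66 GiB.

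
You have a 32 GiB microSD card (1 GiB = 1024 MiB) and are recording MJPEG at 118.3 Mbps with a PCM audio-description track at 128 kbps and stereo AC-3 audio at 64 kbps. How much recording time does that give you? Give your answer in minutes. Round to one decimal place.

Audio total: 128 + 64 = 192 kbps = 0.192 Mbps.
Total bitrate: 118.3 + 0.192 = 118.492 Mbps.
Capacity: 32 GiB = 274,878 Mb.
Recording time: 274,878 / 118.492 = 2,320 s ≈ 38.7 minutes.

38.7 minutes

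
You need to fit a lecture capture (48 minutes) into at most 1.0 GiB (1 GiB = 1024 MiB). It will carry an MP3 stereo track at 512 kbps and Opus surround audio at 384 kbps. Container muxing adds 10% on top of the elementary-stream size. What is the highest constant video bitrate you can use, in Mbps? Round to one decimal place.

1.8 Mbps

Budget: 1.0 GiB = 8589.9 Mb.
Stream payload after overhead: 8589.9 / 1.10 = 7809.0 Mb.
48 min = 2880 s
Total bitrate budget: 7809.0 Mb / 2880 s = 2.711 Mbps.
Audio total: 512 + 384 = 896 kbps = 0.896 Mbps.
Video: 2.711 − 0.896 = 1.815 Mbps.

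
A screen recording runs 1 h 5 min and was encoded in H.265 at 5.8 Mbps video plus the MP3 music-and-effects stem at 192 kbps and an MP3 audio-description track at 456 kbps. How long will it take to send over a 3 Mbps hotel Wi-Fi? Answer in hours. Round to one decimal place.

2.3 hours

1 h 5 min = 65 min = 3900 s
Audio total: 192 + 456 = 648 kbps = 0.648 Mbps.
Total bitrate: 6.448 Mbps.
File: 6.448 Mbps × 3900 s = 25147.2 Mb.
At 3 Mbps: 25147.2 / 3 = 8382.4 s ≈ 2.33 hours.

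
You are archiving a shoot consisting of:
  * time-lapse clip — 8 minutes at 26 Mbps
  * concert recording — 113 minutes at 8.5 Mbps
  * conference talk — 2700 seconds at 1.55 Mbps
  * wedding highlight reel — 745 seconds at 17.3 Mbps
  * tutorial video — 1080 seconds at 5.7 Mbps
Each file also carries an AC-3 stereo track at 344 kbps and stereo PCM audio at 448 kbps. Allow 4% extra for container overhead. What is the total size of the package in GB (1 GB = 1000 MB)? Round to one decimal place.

Audio total: 344 + 448 = 792 kbps = 0.792 Mbps.
time-lapse clip: 26.792 Mbps × 480 s × 1.04 = 13374.6 Mb
concert recording: 9.292 Mbps × 6780 s × 1.04 = 65519.8 Mb
conference talk: 2.342 Mbps × 2700 s × 1.04 = 6576.3 Mb
wedding highlight reel: 18.092 Mbps × 745 s × 1.04 = 14017.7 Mb
tutorial video: 6.492 Mbps × 1080 s × 1.04 = 7291.8 Mb
Total: 106780.1 Mb = 13347.5 MB.
= 13.35 GB.

13.3 GB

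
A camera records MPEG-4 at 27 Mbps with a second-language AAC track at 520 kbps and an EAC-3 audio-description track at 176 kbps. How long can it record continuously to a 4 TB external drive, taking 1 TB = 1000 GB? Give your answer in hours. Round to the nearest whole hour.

Audio total: 520 + 176 = 696 kbps = 0.696 Mbps.
Total bitrate: 27 + 0.696 = 27.696 Mbps.
Capacity: 4 TB = 32,000,000 Mb.
Recording time: 32,000,000 / 27.696 = 1,155,402 s ≈ 321 hours.

321 hours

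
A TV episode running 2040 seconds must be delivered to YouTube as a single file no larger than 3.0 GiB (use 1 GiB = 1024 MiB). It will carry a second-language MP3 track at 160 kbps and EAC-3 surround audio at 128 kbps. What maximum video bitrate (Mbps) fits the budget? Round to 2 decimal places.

12.34 Mbps

Budget: 3.0 GiB = 25769.8 Mb.
Total bitrate budget: 25769.8 Mb / 2040 s = 12.632 Mbps.
Audio total: 160 + 128 = 288 kbps = 0.288 Mbps.
Video: 12.632 − 0.288 = 12.344 Mbps.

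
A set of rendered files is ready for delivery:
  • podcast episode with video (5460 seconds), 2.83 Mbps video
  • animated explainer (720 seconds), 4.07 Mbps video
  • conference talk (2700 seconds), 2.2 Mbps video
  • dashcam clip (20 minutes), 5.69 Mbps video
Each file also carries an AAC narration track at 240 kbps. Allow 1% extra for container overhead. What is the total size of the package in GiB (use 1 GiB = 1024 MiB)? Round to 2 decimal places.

Audio: 240 kbps = 0.240 Mbps.
podcast episode with video: 3.070 Mbps × 5460 s × 1.01 = 16929.8 Mb
animated explainer: 4.310 Mbps × 720 s × 1.01 = 3134.2 Mb
conference talk: 2.440 Mbps × 2700 s × 1.01 = 6653.9 Mb
dashcam clip: 5.930 Mbps × 1200 s × 1.01 = 7187.2 Mb
Total: 33905.1 Mb = 4238.1 MB.
= 3.947 GiB.

3.95 GiB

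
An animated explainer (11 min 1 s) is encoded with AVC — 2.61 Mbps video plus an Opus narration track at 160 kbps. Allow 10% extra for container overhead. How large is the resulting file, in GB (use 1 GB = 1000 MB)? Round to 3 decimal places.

0.252 GB

11 min 1 s = 661 s
Audio: 160 kbps = 0.160 Mbps.
Total bitrate: 2.61 + 0.160 = 2.770 Mbps.
Stream data: 2.770 Mbps × 661 s = 1831.0 Mb.
With 10% container overhead: ×1.10.
2,014 Mb ÷ 8 = 251.8 MB → 0.2518 GB.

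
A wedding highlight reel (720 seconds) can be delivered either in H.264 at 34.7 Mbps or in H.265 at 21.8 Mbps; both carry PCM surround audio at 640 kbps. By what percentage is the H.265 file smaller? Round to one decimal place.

36.5%

Audio: 640 kbps = 0.640 Mbps.
H.264: 35.340 Mbps × 720 s = 25444.8 Mb = 3.181 GB.
H.265: 22.440 Mbps × 720 s = 16156.8 Mb = 2.020 GB.
Reduction: (1 − 2.020/3.181) × 100 = 36.50%.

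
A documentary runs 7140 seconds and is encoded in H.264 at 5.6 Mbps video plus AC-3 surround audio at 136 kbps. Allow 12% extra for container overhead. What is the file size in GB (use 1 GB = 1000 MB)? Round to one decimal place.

Audio: 136 kbps = 0.136 Mbps.
Total bitrate: 5.6 + 0.136 = 5.736 Mbps.
Stream data: 5.736 Mbps × 7140 s = 40955.0 Mb.
With 12% container overhead: ×1.12.
45,870 Mb ÷ 8 = 5,734 MB → 5.734 GB.

5.7 GB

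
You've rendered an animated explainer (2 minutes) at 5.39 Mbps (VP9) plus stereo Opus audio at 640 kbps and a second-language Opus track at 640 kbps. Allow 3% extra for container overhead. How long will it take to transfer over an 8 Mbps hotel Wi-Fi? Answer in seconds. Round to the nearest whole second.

2 min = 120 s
Audio total: 640 + 640 = 1280 kbps = 1.280 Mbps.
Total bitrate: 6.670 Mbps.
File: 6.670 Mbps × 120 s = 800.4 Mb.
With 3% container overhead: ×1.03. → 824.4 Mb.
At 8 Mbps: 824.4 / 8 = 103.1 s ≈ 103 seconds.

103 seconds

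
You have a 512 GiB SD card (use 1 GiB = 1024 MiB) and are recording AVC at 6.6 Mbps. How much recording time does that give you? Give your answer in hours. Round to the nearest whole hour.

185 hours

Capacity: 512 GiB = 4,398,047 Mb.
Recording time: 4,398,047 / 6.600 = 666,371 s ≈ 185 hours.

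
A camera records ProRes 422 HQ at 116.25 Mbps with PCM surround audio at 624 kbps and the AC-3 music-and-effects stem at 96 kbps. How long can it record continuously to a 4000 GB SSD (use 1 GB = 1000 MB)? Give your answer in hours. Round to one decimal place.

76.0 hours

Audio total: 624 + 96 = 720 kbps = 0.720 Mbps.
Total bitrate: 116.25 + 0.720 = 116.970 Mbps.
Capacity: 4000 GB = 32,000,000 Mb.
Recording time: 32,000,000 / 116.970 = 273,574 s ≈ 76.0 hours.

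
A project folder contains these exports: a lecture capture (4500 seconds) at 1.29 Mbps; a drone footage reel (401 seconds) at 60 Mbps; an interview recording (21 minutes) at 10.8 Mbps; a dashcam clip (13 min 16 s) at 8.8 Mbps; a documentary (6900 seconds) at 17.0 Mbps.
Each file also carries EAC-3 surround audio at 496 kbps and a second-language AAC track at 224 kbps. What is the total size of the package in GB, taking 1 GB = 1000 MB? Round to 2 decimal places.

Audio total: 496 + 224 = 720 kbps = 0.720 Mbps.
lecture capture: 2.010 Mbps × 4500 s = 9045.0 Mb
drone footage reel: 60.720 Mbps × 401 s = 24348.7 Mb
interview recording: 11.520 Mbps × 1260 s = 14515.2 Mb
dashcam clip: 9.520 Mbps × 796 s = 7577.9 Mb
documentary: 17.720 Mbps × 6900 s = 122268.0 Mb
Total: 177754.8 Mb = 22219.4 MB.
= 22.22 GB.

22.22 GB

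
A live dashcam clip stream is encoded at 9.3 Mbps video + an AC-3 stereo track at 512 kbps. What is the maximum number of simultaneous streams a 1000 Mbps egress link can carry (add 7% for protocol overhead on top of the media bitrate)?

Audio: 512 kbps = 0.512 Mbps.
Per-viewer media rate: 9.812 Mbps.
On the wire with 7% overhead: 10.499 Mbps.
1000 Mbps = 1,000 Mbps; 1,000 / 10.499 = 95.25 → 95 viewers.

95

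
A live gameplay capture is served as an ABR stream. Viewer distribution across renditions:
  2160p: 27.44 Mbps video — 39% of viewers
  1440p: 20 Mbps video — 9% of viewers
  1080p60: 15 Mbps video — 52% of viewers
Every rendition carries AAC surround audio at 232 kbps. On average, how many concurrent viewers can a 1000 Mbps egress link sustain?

48

Audio: 232 kbps = 0.232 Mbps.
Average per-viewer bitrate: 0.39×27.672 + 0.09×20.232 + 0.52×15.232 = 20.534 Mbps.
1000 Mbps = 1,000 Mbps; 1,000 / 20.534 = 48.70 → 48.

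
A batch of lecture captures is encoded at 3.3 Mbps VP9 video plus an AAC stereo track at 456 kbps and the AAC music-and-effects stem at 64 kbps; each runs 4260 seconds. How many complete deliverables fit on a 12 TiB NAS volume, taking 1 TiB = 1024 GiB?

Audio total: 456 + 64 = 520 kbps = 0.520 Mbps.
Total bitrate: 3.820 Mbps.
Per item: 3.820 Mbps × 4260 s = 16,273 Mb = 2,034 MB.
Capacity: 12 TiB = 105,553,116 Mb; 6486.32 items → 6486 complete.

6486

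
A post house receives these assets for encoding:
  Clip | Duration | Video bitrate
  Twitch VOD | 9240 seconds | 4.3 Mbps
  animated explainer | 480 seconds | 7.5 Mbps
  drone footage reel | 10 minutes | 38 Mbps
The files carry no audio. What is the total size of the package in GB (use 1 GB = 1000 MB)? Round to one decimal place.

Twitch VOD: 4.300 Mbps × 9240 s = 39732.0 Mb
animated explainer: 7.500 Mbps × 480 s = 3600.0 Mb
drone footage reel: 38.000 Mbps × 600 s = 22800.0 Mb
Total: 66132.0 Mb = 8266.5 MB.
= 8.267 GB.

8.3 GB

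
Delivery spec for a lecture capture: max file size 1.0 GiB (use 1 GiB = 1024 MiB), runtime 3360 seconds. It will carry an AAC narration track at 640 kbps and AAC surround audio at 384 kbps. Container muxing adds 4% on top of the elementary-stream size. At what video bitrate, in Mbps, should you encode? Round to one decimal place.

Budget: 1.0 GiB = 8589.9 Mb.
Stream payload after overhead: 8589.9 / 1.04 = 8259.6 Mb.
Total bitrate budget: 8259.6 Mb / 3360 s = 2.458 Mbps.
Audio total: 640 + 384 = 1024 kbps = 1.024 Mbps.
Video: 2.458 − 1.024 = 1.434 Mbps.

1.4 Mbps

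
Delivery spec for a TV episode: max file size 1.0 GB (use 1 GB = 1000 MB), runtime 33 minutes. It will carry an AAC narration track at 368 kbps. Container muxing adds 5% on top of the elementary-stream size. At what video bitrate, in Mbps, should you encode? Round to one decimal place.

Budget: 1.0 GB = 8000.0 Mb.
Stream payload after overhead: 8000.0 / 1.05 = 7619.0 Mb.
33 min = 1980 s
Total bitrate budget: 7619.0 Mb / 1980 s = 3.848 Mbps.
Audio: 368 kbps = 0.368 Mbps.
Video: 3.848 − 0.368 = 3.480 Mbps.

3.5 Mbps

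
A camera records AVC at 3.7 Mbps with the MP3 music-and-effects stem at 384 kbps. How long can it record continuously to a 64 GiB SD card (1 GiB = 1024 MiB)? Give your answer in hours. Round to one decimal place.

37.4 hours

Audio: 384 kbps = 0.384 Mbps.
Total bitrate: 3.7 + 0.384 = 4.084 Mbps.
Capacity: 64 GiB = 549,756 Mb.
Recording time: 549,756 / 4.084 = 134,612 s ≈ 37.4 hours.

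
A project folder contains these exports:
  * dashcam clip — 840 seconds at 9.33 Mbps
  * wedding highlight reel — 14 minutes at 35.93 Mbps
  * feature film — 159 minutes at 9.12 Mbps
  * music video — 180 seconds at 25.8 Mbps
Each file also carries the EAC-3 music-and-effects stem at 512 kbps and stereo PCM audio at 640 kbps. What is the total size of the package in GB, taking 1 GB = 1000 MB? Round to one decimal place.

Audio total: 512 + 640 = 1152 kbps = 1.152 Mbps.
dashcam clip: 10.482 Mbps × 840 s = 8804.9 Mb
wedding highlight reel: 37.082 Mbps × 840 s = 31148.9 Mb
feature film: 10.272 Mbps × 9540 s = 97994.9 Mb
music video: 26.952 Mbps × 180 s = 4851.4 Mb
Total: 142800.0 Mb = 17850.0 MB.
= 17.85 GB.

17.9 GB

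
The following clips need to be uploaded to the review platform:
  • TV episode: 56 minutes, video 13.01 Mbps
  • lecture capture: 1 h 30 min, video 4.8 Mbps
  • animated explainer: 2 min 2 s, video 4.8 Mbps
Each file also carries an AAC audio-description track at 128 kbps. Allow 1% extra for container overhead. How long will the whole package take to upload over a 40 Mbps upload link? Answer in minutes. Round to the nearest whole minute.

30 minutes

Audio: 128 kbps = 0.128 Mbps.
TV episode: 13.138 Mbps × 3360 s × 1.01 = 44585.1 Mb
lecture capture: 4.928 Mbps × 5400 s × 1.01 = 26877.3 Mb
animated explainer: 4.928 Mbps × 122 s × 1.01 = 607.2 Mb
Total: 72069.7 Mb = 9008.7 MB.
At 40 Mbps: 72069.7 / 40 = 1802 s ≈ 30 minutes.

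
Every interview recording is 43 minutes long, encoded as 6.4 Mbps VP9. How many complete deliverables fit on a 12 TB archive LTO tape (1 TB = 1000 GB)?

5813

43 min = 2580 s
Per item: 6.400 Mbps × 2580 s = 16,512 Mb = 2,064 MB.
Capacity: 12 TB = 96,000,000 Mb; 5813.95 items → 5813 complete.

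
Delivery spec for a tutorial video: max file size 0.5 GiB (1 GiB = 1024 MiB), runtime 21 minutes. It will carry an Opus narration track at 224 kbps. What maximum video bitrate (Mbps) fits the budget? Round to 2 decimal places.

3.18 Mbps

Budget: 0.5 GiB = 4295.0 Mb.
21 min = 1260 s
Total bitrate budget: 4295.0 Mb / 1260 s = 3.409 Mbps.
Audio: 224 kbps = 0.224 Mbps.
Video: 3.409 − 0.224 = 3.185 Mbps.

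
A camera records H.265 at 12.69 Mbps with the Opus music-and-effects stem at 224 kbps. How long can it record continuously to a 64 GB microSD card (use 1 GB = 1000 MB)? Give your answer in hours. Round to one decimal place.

Audio: 224 kbps = 0.224 Mbps.
Total bitrate: 12.69 + 0.224 = 12.914 Mbps.
Capacity: 64 GB = 512,000 Mb.
Recording time: 512,000 / 12.914 = 39,647 s ≈ 11.0 hours.

11.0 hours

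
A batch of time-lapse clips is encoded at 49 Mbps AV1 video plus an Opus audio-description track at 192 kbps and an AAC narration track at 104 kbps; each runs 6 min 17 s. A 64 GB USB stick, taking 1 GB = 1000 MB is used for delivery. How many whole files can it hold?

27

6 min 17 s = 377 s
Audio total: 192 + 104 = 296 kbps = 0.296 Mbps.
Total bitrate: 49.296 Mbps.
Per item: 49.296 Mbps × 377 s = 18,585 Mb = 2,323 MB.
Capacity: 64 GB = 512,000 Mb; 27.55 items → 27 complete.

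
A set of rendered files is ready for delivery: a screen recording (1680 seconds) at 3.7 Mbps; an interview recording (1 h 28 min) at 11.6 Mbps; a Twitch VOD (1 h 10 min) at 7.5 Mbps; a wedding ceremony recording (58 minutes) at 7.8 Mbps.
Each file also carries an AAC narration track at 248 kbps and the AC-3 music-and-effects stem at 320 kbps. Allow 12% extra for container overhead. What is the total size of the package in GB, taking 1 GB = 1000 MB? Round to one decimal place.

18.8 GB

Audio total: 248 + 320 = 568 kbps = 0.568 Mbps.
screen recording: 4.268 Mbps × 1680 s × 1.12 = 8030.7 Mb
interview recording: 12.168 Mbps × 5280 s × 1.12 = 71956.7 Mb
Twitch VOD: 8.068 Mbps × 4200 s × 1.12 = 37951.9 Mb
wedding ceremony recording: 8.368 Mbps × 3480 s × 1.12 = 32615.1 Mb
Total: 150554.3 Mb = 18819.3 MB.
= 18.82 GB.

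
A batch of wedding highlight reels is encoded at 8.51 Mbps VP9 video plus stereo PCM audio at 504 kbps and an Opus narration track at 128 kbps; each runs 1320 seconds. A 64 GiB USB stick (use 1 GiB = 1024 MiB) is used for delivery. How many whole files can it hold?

45

Audio total: 504 + 128 = 632 kbps = 0.632 Mbps.
Total bitrate: 9.142 Mbps.
Per item: 9.142 Mbps × 1320 s = 12,067 Mb = 1,508 MB.
Capacity: 64 GiB = 549,756 Mb; 45.56 items → 45 complete.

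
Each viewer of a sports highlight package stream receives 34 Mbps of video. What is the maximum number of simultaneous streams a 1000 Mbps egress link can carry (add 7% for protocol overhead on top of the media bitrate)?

On the wire with 7% overhead: 36.380 Mbps.
1000 Mbps = 1,000 Mbps; 1,000 / 36.380 = 27.49 → 27 viewers.

27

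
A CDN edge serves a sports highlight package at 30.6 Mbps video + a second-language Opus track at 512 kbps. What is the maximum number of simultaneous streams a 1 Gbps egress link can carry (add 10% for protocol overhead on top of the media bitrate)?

29

Audio: 512 kbps = 0.512 Mbps.
Per-viewer media rate: 31.112 Mbps.
On the wire with 10% overhead: 34.223 Mbps.
1 Gbps = 1,000 Mbps; 1,000 / 34.223 = 29.22 → 29 viewers.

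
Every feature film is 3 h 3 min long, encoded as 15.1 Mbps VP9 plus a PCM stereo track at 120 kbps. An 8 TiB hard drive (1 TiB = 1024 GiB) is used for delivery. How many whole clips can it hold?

3 h 3 min = 183 min = 10980 s
Audio: 120 kbps = 0.120 Mbps.
Total bitrate: 15.220 Mbps.
Per item: 15.220 Mbps × 10980 s = 167,116 Mb = 20,889 MB.
Capacity: 8 TiB = 70,368,744 Mb; 421.08 items → 421 complete.

421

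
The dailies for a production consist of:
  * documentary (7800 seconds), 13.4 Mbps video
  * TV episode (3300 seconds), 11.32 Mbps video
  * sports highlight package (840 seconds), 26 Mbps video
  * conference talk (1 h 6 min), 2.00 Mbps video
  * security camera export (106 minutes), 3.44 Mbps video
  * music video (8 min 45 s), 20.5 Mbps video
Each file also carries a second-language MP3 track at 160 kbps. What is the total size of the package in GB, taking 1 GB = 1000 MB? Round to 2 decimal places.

25.99 GB

Audio: 160 kbps = 0.160 Mbps.
documentary: 13.560 Mbps × 7800 s = 105768.0 Mb
TV episode: 11.480 Mbps × 3300 s = 37884.0 Mb
sports highlight package: 26.160 Mbps × 840 s = 21974.4 Mb
conference talk: 2.160 Mbps × 3960 s = 8553.6 Mb
security camera export: 3.600 Mbps × 6360 s = 22896.0 Mb
music video: 20.660 Mbps × 525 s = 10846.5 Mb
Total: 207922.5 Mb = 25990.3 MB.
= 25.99 GB.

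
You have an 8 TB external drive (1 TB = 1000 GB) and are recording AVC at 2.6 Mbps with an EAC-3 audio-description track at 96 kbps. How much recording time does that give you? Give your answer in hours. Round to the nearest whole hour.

6594 hours

Audio: 96 kbps = 0.096 Mbps.
Total bitrate: 2.6 + 0.096 = 2.696 Mbps.
Capacity: 8 TB = 64,000,000 Mb.
Recording time: 64,000,000 / 2.696 = 23,738,872 s ≈ 6,594 hours.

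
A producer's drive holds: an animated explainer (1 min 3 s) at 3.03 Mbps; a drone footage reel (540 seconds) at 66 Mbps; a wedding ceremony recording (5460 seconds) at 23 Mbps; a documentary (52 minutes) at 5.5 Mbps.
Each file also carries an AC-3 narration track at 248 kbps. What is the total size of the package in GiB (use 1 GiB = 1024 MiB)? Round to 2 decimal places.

Audio: 248 kbps = 0.248 Mbps.
animated explainer: 3.278 Mbps × 63 s = 206.5 Mb
drone footage reel: 66.248 Mbps × 540 s = 35773.9 Mb
wedding ceremony recording: 23.248 Mbps × 5460 s = 126934.1 Mb
documentary: 5.748 Mbps × 3120 s = 17933.8 Mb
Total: 180848.3 Mb = 22606.0 MB.
= 21.05 GiB.

21.05 GiB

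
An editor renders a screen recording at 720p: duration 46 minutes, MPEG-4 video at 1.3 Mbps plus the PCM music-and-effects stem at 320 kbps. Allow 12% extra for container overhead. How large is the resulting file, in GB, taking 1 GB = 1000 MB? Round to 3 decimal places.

0.626 GB

46 min = 2760 s
Audio: 320 kbps = 0.320 Mbps.
Total bitrate: 1.3 + 0.320 = 1.620 Mbps.
Stream data: 1.620 Mbps × 2760 s = 4471.2 Mb.
With 12% container overhead: ×1.12.
5,008 Mb ÷ 8 = 626.0 MB → 0.626 GB.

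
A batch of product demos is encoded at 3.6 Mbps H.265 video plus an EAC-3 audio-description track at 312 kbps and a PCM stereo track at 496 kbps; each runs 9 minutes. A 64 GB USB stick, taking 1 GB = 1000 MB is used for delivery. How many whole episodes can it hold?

215

9 min = 540 s
Audio total: 312 + 496 = 808 kbps = 0.808 Mbps.
Total bitrate: 4.408 Mbps.
Per item: 4.408 Mbps × 540 s = 2,380 Mb = 297.5 MB.
Capacity: 64 GB = 512,000 Mb; 215.10 items → 215 complete.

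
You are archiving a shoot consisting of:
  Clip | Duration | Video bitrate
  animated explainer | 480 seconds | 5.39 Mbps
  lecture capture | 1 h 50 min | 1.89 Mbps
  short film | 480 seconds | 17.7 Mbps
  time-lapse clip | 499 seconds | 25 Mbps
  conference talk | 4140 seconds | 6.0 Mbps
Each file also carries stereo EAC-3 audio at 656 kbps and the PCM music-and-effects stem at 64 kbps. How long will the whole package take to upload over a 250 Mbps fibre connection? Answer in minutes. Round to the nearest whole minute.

5 minutes

Audio total: 656 + 64 = 720 kbps = 0.720 Mbps.
animated explainer: 6.110 Mbps × 480 s = 2932.8 Mb
lecture capture: 2.610 Mbps × 6600 s = 17226.0 Mb
short film: 18.420 Mbps × 480 s = 8841.6 Mb
time-lapse clip: 25.720 Mbps × 499 s = 12834.3 Mb
conference talk: 6.720 Mbps × 4140 s = 27820.8 Mb
Total: 69655.5 Mb = 8706.9 MB.
At 250 Mbps: 69655.5 / 250 = 279 s ≈ 4.64 minutes.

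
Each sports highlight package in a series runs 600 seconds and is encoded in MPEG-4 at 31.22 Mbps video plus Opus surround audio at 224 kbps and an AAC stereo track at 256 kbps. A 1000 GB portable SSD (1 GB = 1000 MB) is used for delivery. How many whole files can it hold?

420

Audio total: 224 + 256 = 480 kbps = 0.480 Mbps.
Total bitrate: 31.700 Mbps.
Per item: 31.700 Mbps × 600 s = 19,020 Mb = 2,378 MB.
Capacity: 1000 GB = 8,000,000 Mb; 420.61 items → 420 complete.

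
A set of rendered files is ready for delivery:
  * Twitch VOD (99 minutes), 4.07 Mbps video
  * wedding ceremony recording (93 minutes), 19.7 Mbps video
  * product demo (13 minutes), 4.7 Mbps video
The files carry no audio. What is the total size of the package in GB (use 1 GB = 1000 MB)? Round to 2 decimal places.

17.22 GB

Twitch VOD: 4.070 Mbps × 5940 s = 24175.8 Mb
wedding ceremony recording: 19.700 Mbps × 5580 s = 109926.0 Mb
product demo: 4.700 Mbps × 780 s = 3666.0 Mb
Total: 137767.8 Mb = 17221.0 MB.
= 17.22 GB.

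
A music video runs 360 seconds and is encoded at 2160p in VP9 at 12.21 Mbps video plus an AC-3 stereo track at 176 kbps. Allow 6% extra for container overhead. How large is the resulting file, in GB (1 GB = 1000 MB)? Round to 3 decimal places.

0.591 GB

Audio: 176 kbps = 0.176 Mbps.
Total bitrate: 12.21 + 0.176 = 12.386 Mbps.
Stream data: 12.386 Mbps × 360 s = 4459.0 Mb.
With 6% container overhead: ×1.06.
4,726 Mb ÷ 8 = 590.8 MB → 0.5908 GB.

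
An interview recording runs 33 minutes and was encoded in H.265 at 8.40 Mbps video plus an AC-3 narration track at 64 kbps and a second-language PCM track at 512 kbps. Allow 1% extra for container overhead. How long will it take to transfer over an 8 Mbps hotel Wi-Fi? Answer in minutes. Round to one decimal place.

33 min = 1980 s
Audio total: 64 + 512 = 576 kbps = 0.576 Mbps.
Total bitrate: 8.976 Mbps.
File: 8.976 Mbps × 1980 s = 17772.5 Mb.
With 1% container overhead: ×1.01. → 17950.2 Mb.
At 8 Mbps: 17950.2 / 8 = 2243.8 s ≈ 37.4 minutes.

37.4 minutes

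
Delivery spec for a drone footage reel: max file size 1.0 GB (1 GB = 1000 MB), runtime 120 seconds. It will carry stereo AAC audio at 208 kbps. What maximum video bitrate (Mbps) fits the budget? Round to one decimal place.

Budget: 1.0 GB = 8000.0 Mb.
Total bitrate budget: 8000.0 Mb / 120 s = 66.667 Mbps.
Audio: 208 kbps = 0.208 Mbps.
Video: 66.667 − 0.208 = 66.459 Mbps.

66.5 Mbps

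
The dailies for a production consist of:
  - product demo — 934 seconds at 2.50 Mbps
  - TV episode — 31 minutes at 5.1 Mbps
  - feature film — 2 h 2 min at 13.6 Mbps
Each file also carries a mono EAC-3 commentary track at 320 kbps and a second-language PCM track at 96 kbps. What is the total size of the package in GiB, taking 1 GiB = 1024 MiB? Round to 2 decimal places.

Audio total: 320 + 96 = 416 kbps = 0.416 Mbps.
product demo: 2.916 Mbps × 934 s = 2723.5 Mb
TV episode: 5.516 Mbps × 1860 s = 10259.8 Mb
feature film: 14.016 Mbps × 7320 s = 102597.1 Mb
Total: 115580.4 Mb = 14447.6 MB.
= 13.46 GiB.

13.46 GiB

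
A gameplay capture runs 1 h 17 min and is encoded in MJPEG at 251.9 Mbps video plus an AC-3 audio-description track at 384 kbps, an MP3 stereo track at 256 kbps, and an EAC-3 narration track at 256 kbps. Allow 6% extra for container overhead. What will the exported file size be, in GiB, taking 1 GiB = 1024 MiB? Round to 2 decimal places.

1 h 17 min = 77 min = 4620 s
Audio total: 384 + 256 + 256 = 896 kbps = 0.896 Mbps.
Total bitrate: 251.9 + 0.896 = 252.796 Mbps.
Stream data: 252.796 Mbps × 4620 s = 1167917.5 Mb.
With 6% container overhead: ×1.06.
1,237,993 Mb = 154,749,071,400 bytes ÷ 1,073,741,824 = 144.1 GiB.

144.12 GiB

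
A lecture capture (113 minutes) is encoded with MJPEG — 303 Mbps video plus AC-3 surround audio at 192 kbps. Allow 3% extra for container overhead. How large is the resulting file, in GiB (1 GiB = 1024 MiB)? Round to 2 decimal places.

113 min = 6780 s
Audio: 192 kbps = 0.192 Mbps.
Total bitrate: 303 + 0.192 = 303.192 Mbps.
Stream data: 303.192 Mbps × 6780 s = 2055641.8 Mb.
With 3% container overhead: ×1.03.
2,117,311 Mb = 264,663,876,600 bytes ÷ 1,073,741,824 = 246.5 GiB.

246.49 GiB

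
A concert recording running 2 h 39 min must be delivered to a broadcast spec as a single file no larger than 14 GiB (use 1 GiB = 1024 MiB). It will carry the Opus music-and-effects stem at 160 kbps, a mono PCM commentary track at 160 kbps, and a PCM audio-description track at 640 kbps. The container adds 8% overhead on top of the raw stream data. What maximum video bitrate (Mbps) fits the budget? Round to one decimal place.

Budget: 14 GiB = 120259.1 Mb.
Stream payload after overhead: 120259.1 / 1.08 = 111351.0 Mb.
2 h 39 min = 159 min = 9540 s
Total bitrate budget: 111351.0 Mb / 9540 s = 11.672 Mbps.
Audio total: 160 + 160 + 640 = 960 kbps = 0.960 Mbps.
Video: 11.672 − 0.960 = 10.712 Mbps.

10.7 Mbps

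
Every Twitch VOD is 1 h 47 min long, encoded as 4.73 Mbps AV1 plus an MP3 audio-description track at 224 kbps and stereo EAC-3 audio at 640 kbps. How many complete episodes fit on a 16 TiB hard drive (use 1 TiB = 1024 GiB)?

3918

1 h 47 min = 107 min = 6420 s
Audio total: 224 + 640 = 864 kbps = 0.864 Mbps.
Total bitrate: 5.594 Mbps.
Per item: 5.594 Mbps × 6420 s = 35,913 Mb = 4,489 MB.
Capacity: 16 TiB = 140,737,488 Mb; 3918.79 items → 3918 complete.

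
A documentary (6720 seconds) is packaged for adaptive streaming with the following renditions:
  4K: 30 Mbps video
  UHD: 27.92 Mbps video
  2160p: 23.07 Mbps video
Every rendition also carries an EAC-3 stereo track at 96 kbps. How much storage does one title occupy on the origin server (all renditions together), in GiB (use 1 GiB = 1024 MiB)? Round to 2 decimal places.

63.58 GiB

Audio: 96 kbps = 0.096 Mbps.
Sum of rendition bitrates: (30+0.096) + (27.92+0.096) + (23.07+0.096) = 81.278 Mbps.
× 6720 s = 546,188 Mb = 68,274 MB = 63.58 GiB.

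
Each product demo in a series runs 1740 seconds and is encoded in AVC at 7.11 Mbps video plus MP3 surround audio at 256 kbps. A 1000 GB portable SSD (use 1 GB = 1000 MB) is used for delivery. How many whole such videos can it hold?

624

Audio: 256 kbps = 0.256 Mbps.
Total bitrate: 7.366 Mbps.
Per item: 7.366 Mbps × 1740 s = 12,817 Mb = 1,602 MB.
Capacity: 1000 GB = 8,000,000 Mb; 624.18 items → 624 complete.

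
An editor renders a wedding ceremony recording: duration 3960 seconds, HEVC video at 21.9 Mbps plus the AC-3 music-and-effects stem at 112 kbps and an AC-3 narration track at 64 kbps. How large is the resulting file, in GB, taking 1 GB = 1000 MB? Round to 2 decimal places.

10.93 GB

Audio total: 112 + 64 = 176 kbps = 0.176 Mbps.
Total bitrate: 21.9 + 0.176 = 22.076 Mbps.
Stream data: 22.076 Mbps × 3960 s = 87421.0 Mb.
87,421 Mb ÷ 8 = 10,928 MB → 10.93 GB.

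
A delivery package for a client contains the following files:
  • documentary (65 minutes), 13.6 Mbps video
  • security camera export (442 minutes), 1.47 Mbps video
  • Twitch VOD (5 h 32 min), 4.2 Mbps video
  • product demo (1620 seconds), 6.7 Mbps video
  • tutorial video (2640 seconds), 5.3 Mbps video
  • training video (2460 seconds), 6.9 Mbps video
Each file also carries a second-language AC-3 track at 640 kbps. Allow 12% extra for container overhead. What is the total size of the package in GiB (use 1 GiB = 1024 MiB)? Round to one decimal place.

Audio: 640 kbps = 0.640 Mbps.
documentary: 14.240 Mbps × 3900 s × 1.12 = 62200.3 Mb
security camera export: 2.110 Mbps × 26520 s × 1.12 = 62672.1 Mb
Twitch VOD: 4.840 Mbps × 19920 s × 1.12 = 107982.3 Mb
product demo: 7.340 Mbps × 1620 s × 1.12 = 13317.7 Mb
tutorial video: 5.940 Mbps × 2640 s × 1.12 = 17563.4 Mb
training video: 7.540 Mbps × 2460 s × 1.12 = 20774.2 Mb
Total: 284510.0 Mb = 35563.8 MB.
= 33.12 GiB.

33.1 GiB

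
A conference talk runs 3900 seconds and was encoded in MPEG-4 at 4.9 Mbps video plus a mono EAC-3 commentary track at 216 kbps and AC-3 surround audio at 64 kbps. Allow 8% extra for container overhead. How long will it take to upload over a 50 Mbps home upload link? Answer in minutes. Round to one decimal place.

7.3 minutes

Audio total: 216 + 64 = 280 kbps = 0.280 Mbps.
Total bitrate: 5.180 Mbps.
File: 5.180 Mbps × 3900 s = 20202.0 Mb.
With 8% container overhead: ×1.08. → 21818.2 Mb.
At 50 Mbps: 21818.2 / 50 = 436.4 s ≈ 7.27 minutes.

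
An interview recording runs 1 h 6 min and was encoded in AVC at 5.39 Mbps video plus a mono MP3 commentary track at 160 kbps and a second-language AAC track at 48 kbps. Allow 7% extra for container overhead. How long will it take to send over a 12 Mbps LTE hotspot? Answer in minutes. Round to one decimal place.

32.9 minutes

1 h 6 min = 66 min = 3960 s
Audio total: 160 + 48 = 208 kbps = 0.208 Mbps.
Total bitrate: 5.598 Mbps.
File: 5.598 Mbps × 3960 s = 22168.1 Mb.
With 7% container overhead: ×1.07. → 23719.8 Mb.
At 12 Mbps: 23719.8 / 12 = 1976.7 s ≈ 32.9 minutes.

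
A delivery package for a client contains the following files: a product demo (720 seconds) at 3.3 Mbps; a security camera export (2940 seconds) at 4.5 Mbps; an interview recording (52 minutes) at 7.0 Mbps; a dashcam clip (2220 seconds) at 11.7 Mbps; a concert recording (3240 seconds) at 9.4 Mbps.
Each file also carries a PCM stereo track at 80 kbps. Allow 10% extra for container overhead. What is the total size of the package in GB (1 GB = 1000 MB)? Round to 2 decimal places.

Audio: 80 kbps = 0.080 Mbps.
product demo: 3.380 Mbps × 720 s × 1.10 = 2677.0 Mb
security camera export: 4.580 Mbps × 2940 s × 1.10 = 14811.7 Mb
interview recording: 7.080 Mbps × 3120 s × 1.10 = 24298.6 Mb
dashcam clip: 11.780 Mbps × 2220 s × 1.10 = 28766.8 Mb
concert recording: 9.480 Mbps × 3240 s × 1.10 = 33786.7 Mb
Total: 104340.7 Mb = 13042.6 MB.
= 13.04 GB.

13.04 GB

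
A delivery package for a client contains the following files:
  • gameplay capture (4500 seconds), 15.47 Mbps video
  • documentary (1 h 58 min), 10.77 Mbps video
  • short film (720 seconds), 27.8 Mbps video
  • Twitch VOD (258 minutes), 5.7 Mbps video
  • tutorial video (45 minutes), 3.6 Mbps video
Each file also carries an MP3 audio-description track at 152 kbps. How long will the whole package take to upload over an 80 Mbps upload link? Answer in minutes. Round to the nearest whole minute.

56 minutes

Audio: 152 kbps = 0.152 Mbps.
gameplay capture: 15.622 Mbps × 4500 s = 70299.0 Mb
documentary: 10.922 Mbps × 7080 s = 77327.8 Mb
short film: 27.952 Mbps × 720 s = 20125.4 Mb
Twitch VOD: 5.852 Mbps × 15480 s = 90589.0 Mb
tutorial video: 3.752 Mbps × 2700 s = 10130.4 Mb
Total: 268471.6 Mb = 33558.9 MB.
At 80 Mbps: 268471.6 / 80 = 3356 s ≈ 55.9 minutes.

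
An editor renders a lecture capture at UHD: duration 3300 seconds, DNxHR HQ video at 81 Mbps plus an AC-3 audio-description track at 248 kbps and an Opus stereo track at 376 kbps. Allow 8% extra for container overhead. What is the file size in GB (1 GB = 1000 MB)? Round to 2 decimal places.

Audio total: 248 + 376 = 624 kbps = 0.624 Mbps.
Total bitrate: 81 + 0.624 = 81.624 Mbps.
Stream data: 81.624 Mbps × 3300 s = 269359.2 Mb.
With 8% container overhead: ×1.08.
290,908 Mb ÷ 8 = 36,363 MB → 36.36 GB.

36.36 GB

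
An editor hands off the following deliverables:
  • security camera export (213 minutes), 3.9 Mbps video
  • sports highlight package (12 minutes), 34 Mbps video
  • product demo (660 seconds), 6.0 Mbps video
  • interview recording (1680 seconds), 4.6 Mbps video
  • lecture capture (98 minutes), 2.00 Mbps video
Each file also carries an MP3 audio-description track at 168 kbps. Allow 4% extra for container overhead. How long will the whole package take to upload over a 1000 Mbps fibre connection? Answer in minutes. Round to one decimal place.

Audio: 168 kbps = 0.168 Mbps.
security camera export: 4.068 Mbps × 12780 s × 1.04 = 54068.6 Mb
sports highlight package: 34.168 Mbps × 720 s × 1.04 = 25585.0 Mb
product demo: 6.168 Mbps × 660 s × 1.04 = 4233.7 Mb
interview recording: 4.768 Mbps × 1680 s × 1.04 = 8330.6 Mb
lecture capture: 2.168 Mbps × 5880 s × 1.04 = 13257.8 Mb
Total: 105475.7 Mb = 13184.5 MB.
At 1000 Mbps: 105475.7 / 1000 = 105 s ≈ 1.76 minutes.

1.8 minutes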